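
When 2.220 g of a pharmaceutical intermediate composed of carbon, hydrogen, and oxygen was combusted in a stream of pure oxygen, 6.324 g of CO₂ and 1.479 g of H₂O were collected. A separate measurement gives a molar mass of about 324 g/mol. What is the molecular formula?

mol C = 6.324 g CO₂ ÷ 44.009 g/mol = 0.14370 mol
mol H = 2 × 1.479 g H₂O ÷ 18.015 g/mol = 0.16420 mol
mass O = 2.220 − (1.7260 + 0.16551) = 0.32853 g → mol O = 0.32853 ÷ 15.999 = 0.020535 mol
Divide by the smallest (0.020535 mol): C 6.998, H 7.996, O 1.000
Empirical formula: C7H8O
Empirical-formula mass = 108.14 g/mol; 324 ÷ 108.14 ≈ 3, so the molecular formula is C21H24O3.

C21H24O3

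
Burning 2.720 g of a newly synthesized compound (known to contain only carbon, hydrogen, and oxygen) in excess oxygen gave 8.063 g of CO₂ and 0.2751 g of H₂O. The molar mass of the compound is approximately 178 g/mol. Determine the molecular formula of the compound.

C12H2O2

mol C = 8.063 g CO₂ ÷ 44.009 g/mol = 0.18321 mol
mol H = 2 × 0.2751 g H₂O ÷ 18.015 g/mol = 0.030541 mol
mass O = 2.720 − (2.2006 + 0.030786) = 0.48865 g → mol O = 0.48865 ÷ 15.999 = 0.030542 mol
Divide by the smallest (0.030541 mol): C 5.999, H 1.000, O 1.000
Empirical formula: C6HO
Empirical-formula mass = 89.07 g/mol; 178 ÷ 89.07 ≈ 2, so the molecular formula is C12H2O2.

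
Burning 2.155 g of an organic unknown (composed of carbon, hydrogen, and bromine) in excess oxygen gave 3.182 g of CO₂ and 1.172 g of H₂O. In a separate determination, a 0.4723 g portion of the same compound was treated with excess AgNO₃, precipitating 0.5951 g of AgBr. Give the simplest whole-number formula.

C5H9Br

mol C = 3.182 g CO₂ ÷ 44.009 g/mol = 0.072303 mol
mol H = 2 × 1.172 g H₂O ÷ 18.015 g/mol = 0.13011 mol
From the AgBr data: mol Br per gram of compound = (0.5951 ÷ 187.772) ÷ 0.4723 = 0.0067103 mol/g, so in the 2.155 g combustion sample mol Br = 0.014461 mol
Divide by the smallest (0.014461 mol): C 5.000, H 8.998, Br 1.000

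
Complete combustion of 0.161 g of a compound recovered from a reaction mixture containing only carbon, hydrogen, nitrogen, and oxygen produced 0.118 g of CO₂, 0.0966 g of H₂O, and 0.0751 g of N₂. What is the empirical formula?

mol C = 0.118 g CO₂ ÷ 44.009 g/mol = 0.002681 mol
mol H = 2 × 0.0966 g H₂O ÷ 18.015 g/mol = 0.01072 mol
mol N = 2 × 0.0751 g N₂ ÷ 28.014 g/mol = 0.005362 mol
mass O = 0.161 − (0.03220 + 0.01081 + 0.07510) = 0.04289 g → mol O = 0.04289 ÷ 15.999 = 0.002680 mol
Divide by the smallest (0.002680 mol): C 1.000, H 4.001, N 2.000, O 1.000

CH4N2O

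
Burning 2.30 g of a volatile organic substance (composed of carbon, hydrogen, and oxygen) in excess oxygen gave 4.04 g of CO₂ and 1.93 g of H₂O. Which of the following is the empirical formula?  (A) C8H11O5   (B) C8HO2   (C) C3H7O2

(C) C3H7O2

mol C = 4.04 g CO₂ ÷ 44.009 g/mol = 0.09180 mol
mol H = 2 × 1.93 g H₂O ÷ 18.015 g/mol = 0.2143 mol
mass O = 2.30 − (1.103 + 0.2160) = 0.9814 g → mol O = 0.9814 ÷ 15.999 = 0.06134 mol
Divide by the smallest (0.06134 mol): C 1.497, H 3.493, O 1.000
Multiplying each by 2 gives whole numbers: C 2.99, H 6.99, O 2.00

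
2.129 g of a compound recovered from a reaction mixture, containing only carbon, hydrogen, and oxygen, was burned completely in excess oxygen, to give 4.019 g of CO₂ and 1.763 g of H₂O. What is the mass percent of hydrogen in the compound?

9.27%

mol C = 4.019 g CO₂ ÷ 44.009 g/mol = 0.091322 mol
mol H = 2 × 1.763 g H₂O ÷ 18.015 g/mol = 0.19573 mol
mass O = 2.129 − (1.0969 + 0.19729) = 0.83484 g → mol O = 0.83484 ÷ 15.999 = 0.052181 mol
mass % H = 0.19729 g ÷ 2.129 g × 100%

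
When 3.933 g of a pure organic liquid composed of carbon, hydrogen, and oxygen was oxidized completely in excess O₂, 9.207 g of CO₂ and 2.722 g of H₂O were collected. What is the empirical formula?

C9H13O3

mol C = 9.207 g CO₂ ÷ 44.009 g/mol = 0.20921 mol
mol H = 2 × 2.722 g H₂O ÷ 18.015 g/mol = 0.30219 mol
mass O = 3.933 − (2.5128 + 0.30461) = 1.1156 g → mol O = 1.1156 ÷ 15.999 = 0.069729 mol
Divide by the smallest (0.069729 mol): C 3.000, H 4.334, O 1.000
Multiplying each by 3 gives whole numbers: C 9.00, H 13.00, O 3.00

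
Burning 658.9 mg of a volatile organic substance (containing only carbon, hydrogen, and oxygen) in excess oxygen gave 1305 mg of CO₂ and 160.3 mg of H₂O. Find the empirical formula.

mol C = 1.305 g CO₂ ÷ 44.009 g/mol = 0.029653 mol
mol H = 2 × 0.1603 g H₂O ÷ 18.015 g/mol = 0.017796 mol
mass O = 0.6589 − (0.35616 + 0.017939) = 0.28480 g → mol O = 0.28480 ÷ 15.999 = 0.017801 mol
Divide by the smallest (0.017796 mol): C 1.666, H 1.000, O 1.000
Multiplying each by 3 gives whole numbers: C 5.00, H 3.00, O 3.00

C5H3O3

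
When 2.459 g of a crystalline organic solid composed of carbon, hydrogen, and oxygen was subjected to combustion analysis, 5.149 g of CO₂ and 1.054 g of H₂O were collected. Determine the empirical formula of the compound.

C2H2O

mol C = 5.149 g CO₂ ÷ 44.009 g/mol = 0.11700 mol
mol H = 2 × 1.054 g H₂O ÷ 18.015 g/mol = 0.11701 mol
mass O = 2.459 − (1.4053 + 0.11795) = 0.93578 g → mol O = 0.93578 ÷ 15.999 = 0.058490 mol
Divide by the smallest (0.058490 mol): C 2.000, H 2.001, O 1.000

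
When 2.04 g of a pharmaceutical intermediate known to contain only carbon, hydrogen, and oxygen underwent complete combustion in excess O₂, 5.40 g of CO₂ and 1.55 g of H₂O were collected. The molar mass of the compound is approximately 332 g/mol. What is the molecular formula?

mol C = 5.40 g CO₂ ÷ 44.009 g/mol = 0.1227 mol
mol H = 2 × 1.55 g H₂O ÷ 18.015 g/mol = 0.1721 mol
mass O = 2.04 − (1.474 + 0.1735) = 0.3928 g → mol O = 0.3928 ÷ 15.999 = 0.02455 mol
Divide by the smallest (0.02455 mol): C 4.998, H 7.009, O 1.000
Empirical formula: C5H7O
Empirical-formula mass = 83.11 g/mol; 332 ÷ 83.11 ≈ 4, so the molecular formula is C20H28O4.

C20H28O4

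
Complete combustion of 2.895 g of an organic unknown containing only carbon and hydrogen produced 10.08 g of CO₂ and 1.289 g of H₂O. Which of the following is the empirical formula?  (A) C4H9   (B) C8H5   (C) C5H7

(B) C8H5

mol C = 10.08 g CO₂ ÷ 44.009 g/mol = 0.22904 mol
mol H = 2 × 1.289 g H₂O ÷ 18.015 g/mol = 0.14310 mol
Divide by the smallest (0.14310 mol): C 1.601, H 1.000
Multiplying each by 5 gives whole numbers: C 8.00, H 5.00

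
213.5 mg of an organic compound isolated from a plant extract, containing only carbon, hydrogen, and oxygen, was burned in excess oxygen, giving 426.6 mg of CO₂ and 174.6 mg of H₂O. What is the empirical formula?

mol C = 0.4266 g CO₂ ÷ 44.009 g/mol = 0.0096935 mol
mol H = 2 × 0.1746 g H₂O ÷ 18.015 g/mol = 0.019384 mol
mass O = 0.2135 − (0.11643 + 0.019539) = 0.077533 g → mol O = 0.077533 ÷ 15.999 = 0.0048461 mol
Divide by the smallest (0.0048461 mol): C 2.000, H 4.000, O 1.000

C2H4O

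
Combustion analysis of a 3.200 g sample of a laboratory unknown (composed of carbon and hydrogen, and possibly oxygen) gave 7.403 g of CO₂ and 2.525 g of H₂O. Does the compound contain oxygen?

yes

mol C = 7.403 g CO₂ ÷ 44.009 g/mol = 0.16822 mol
mol H = 2 × 2.525 g H₂O ÷ 18.015 g/mol = 0.28032 mol
C and H account for only 2.3030 g of the 3.200 g sample; the remaining 0.89700 g must be oxygen.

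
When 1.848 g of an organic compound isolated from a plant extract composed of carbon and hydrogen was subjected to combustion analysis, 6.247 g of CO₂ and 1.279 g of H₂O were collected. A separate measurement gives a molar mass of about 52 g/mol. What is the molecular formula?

mol C = 6.247 g CO₂ ÷ 44.009 g/mol = 0.14195 mol
mol H = 2 × 1.279 g H₂O ÷ 18.015 g/mol = 0.14199 mol
Divide by the smallest (0.14195 mol): C 1.000, H 1.000
Empirical formula: CH
Empirical-formula mass = 13.02 g/mol; 52 ÷ 13.02 ≈ 4, so the molecular formula is C4H4.

C4H4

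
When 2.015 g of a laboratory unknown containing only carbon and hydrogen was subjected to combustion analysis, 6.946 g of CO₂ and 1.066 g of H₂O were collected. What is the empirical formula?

C4H3

mol C = 6.946 g CO₂ ÷ 44.009 g/mol = 0.15783 mol
mol H = 2 × 1.066 g H₂O ÷ 18.015 g/mol = 0.11835 mol
Divide by the smallest (0.11835 mol): C 1.334, H 1.000
Multiplying each by 3 gives whole numbers: C 4.00, H 3.00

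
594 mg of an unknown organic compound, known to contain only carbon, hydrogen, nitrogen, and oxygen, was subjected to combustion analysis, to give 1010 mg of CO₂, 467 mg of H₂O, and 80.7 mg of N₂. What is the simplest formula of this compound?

mol C = 1.01 g CO₂ ÷ 44.009 g/mol = 0.02295 mol
mol H = 2 × 0.467 g H₂O ÷ 18.015 g/mol = 0.05185 mol
mol N = 2 × 0.0807 g N₂ ÷ 28.014 g/mol = 0.005761 mol
mass O = 0.594 − (0.2757 + 0.05226 + 0.08070) = 0.1854 g → mol O = 0.1854 ÷ 15.999 = 0.01159 mol
Divide by the smallest (0.005761 mol): C 3.983, H 8.999, N 1.000, O 2.011

C4H9NO2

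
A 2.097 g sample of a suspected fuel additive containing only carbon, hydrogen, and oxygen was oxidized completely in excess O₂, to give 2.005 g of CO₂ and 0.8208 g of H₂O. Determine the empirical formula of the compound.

CH2O2

mol C = 2.005 g CO₂ ÷ 44.009 g/mol = 0.045559 mol
mol H = 2 × 0.8208 g H₂O ÷ 18.015 g/mol = 0.091124 mol
mass O = 2.097 − (0.54721 + 0.091853) = 1.4579 g → mol O = 1.4579 ÷ 15.999 = 0.091127 mol
Divide by the smallest (0.045559 mol): C 1.000, H 2.000, O 2.000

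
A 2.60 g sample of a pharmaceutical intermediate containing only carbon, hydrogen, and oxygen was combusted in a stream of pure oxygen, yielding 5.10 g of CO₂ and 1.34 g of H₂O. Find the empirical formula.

C7H9O4

mol C = 5.10 g CO₂ ÷ 44.009 g/mol = 0.1159 mol
mol H = 2 × 1.34 g H₂O ÷ 18.015 g/mol = 0.1488 mol
mass O = 2.60 − (1.392 + 0.1500) = 1.058 g → mol O = 1.058 ÷ 15.999 = 0.06614 mol
Divide by the smallest (0.06614 mol): C 1.752, H 2.249, O 1.000
Multiplying each by 4 gives whole numbers: C 7.01, H 9.00, O 4.00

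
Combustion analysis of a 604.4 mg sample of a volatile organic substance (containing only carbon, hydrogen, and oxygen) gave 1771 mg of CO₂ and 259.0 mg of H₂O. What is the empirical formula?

mol C = 1.771 g CO₂ ÷ 44.009 g/mol = 0.040242 mol
mol H = 2 × 0.2590 g H₂O ÷ 18.015 g/mol = 0.028754 mol
mass O = 0.6044 − (0.48334 + 0.028984) = 0.092072 g → mol O = 0.092072 ÷ 15.999 = 0.0057549 mol
Divide by the smallest (0.0057549 mol): C 6.993, H 4.996, O 1.000

C7H5O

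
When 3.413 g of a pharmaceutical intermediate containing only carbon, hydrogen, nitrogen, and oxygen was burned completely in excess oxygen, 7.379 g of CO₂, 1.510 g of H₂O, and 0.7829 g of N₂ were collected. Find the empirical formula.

C6H6N2O

mol C = 7.379 g CO₂ ÷ 44.009 g/mol = 0.16767 mol
mol H = 2 × 1.510 g H₂O ÷ 18.015 g/mol = 0.16764 mol
mol N = 2 × 0.7829 g N₂ ÷ 28.014 g/mol = 0.055893 mol
mass O = 3.413 − (2.0139 + 0.16898 + 0.78290) = 0.44723 g → mol O = 0.44723 ÷ 15.999 = 0.027954 mol
Divide by the smallest (0.027954 mol): C 5.998, H 5.997, N 1.999, O 1.000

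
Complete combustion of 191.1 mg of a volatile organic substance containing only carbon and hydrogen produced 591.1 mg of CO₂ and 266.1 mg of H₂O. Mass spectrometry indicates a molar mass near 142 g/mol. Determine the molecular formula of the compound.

mol C = 0.5911 g CO₂ ÷ 44.009 g/mol = 0.013431 mol
mol H = 2 × 0.2661 g H₂O ÷ 18.015 g/mol = 0.029542 mol
Divide by the smallest (0.013431 mol): C 1.000, H 2.199
Multiplying each by 5 gives whole numbers: C 5.00, H 11.00
Empirical formula: C5H11
Empirical-formula mass = 71.14 g/mol; 142 ÷ 71.14 ≈ 2, so the molecular formula is C10H22.

C10H22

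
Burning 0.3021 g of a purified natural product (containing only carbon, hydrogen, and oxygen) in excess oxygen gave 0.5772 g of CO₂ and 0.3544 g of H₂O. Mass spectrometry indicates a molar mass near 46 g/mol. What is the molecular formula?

mol C = 0.5772 g CO₂ ÷ 44.009 g/mol = 0.013115 mol
mol H = 2 × 0.3544 g H₂O ÷ 18.015 g/mol = 0.039345 mol
mass O = 0.3021 − (0.15753 + 0.039660) = 0.10491 g → mol O = 0.10491 ÷ 15.999 = 0.0065573 mol
Divide by the smallest (0.0065573 mol): C 2.000, H 6.000, O 1.000
Empirical formula: C2H6O
Empirical-formula mass = 46.07 g/mol; 46 ÷ 46.07 ≈ 1, so the molecular formula is C2H6O.

C2H6O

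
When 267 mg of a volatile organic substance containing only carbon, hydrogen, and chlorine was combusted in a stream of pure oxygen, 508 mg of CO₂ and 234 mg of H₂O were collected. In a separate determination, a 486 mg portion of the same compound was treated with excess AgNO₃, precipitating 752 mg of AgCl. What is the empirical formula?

C4H9Cl

mol C = 0.508 g CO₂ ÷ 44.009 g/mol = 0.01154 mol
mol H = 2 × 0.234 g H₂O ÷ 18.015 g/mol = 0.02598 mol
From the AgCl data: mol Cl per gram of compound = (0.752 ÷ 143.318) ÷ 0.486 = 0.01080 mol/g, so in the 0.267 g combustion sample mol Cl = 0.002883 mol
Divide by the smallest (0.002883 mol): C 4.004, H 9.012, Cl 1.000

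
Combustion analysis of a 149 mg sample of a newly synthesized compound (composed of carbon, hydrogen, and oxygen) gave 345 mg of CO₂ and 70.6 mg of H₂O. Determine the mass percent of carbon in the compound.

63.2%

mol C = 0.345 g CO₂ ÷ 44.009 g/mol = 0.007839 mol
mol H = 2 × 0.0706 g H₂O ÷ 18.015 g/mol = 0.007838 mol
mass O = 0.149 − (0.09416 + 0.007901) = 0.04694 g → mol O = 0.04694 ÷ 15.999 = 0.002934 mol
mass % C = 0.09416 g ÷ 0.149 g × 100%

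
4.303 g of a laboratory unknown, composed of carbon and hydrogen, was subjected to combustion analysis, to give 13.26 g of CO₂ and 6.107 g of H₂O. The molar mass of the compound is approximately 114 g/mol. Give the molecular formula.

C8H18

mol C = 13.26 g CO₂ ÷ 44.009 g/mol = 0.30130 mol
mol H = 2 × 6.107 g H₂O ÷ 18.015 g/mol = 0.67799 mol
Divide by the smallest (0.30130 mol): C 1.000, H 2.250
Multiplying each by 4 gives whole numbers: C 4.00, H 9.00
Empirical formula: C4H9
Empirical-formula mass = 57.12 g/mol; 114 ÷ 57.12 ≈ 2, so the molecular formula is C8H18.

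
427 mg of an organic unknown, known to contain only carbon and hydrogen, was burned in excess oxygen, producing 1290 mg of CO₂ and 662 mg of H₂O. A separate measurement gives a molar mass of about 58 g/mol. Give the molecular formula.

mol C = 1.29 g CO₂ ÷ 44.009 g/mol = 0.02931 mol
mol H = 2 × 0.662 g H₂O ÷ 18.015 g/mol = 0.07349 mol
Divide by the smallest (0.02931 mol): C 1.000, H 2.507
Multiplying each by 2 gives whole numbers: C 2.00, H 5.01
Empirical formula: C2H5
Empirical-formula mass = 29.06 g/mol; 58 ÷ 29.06 ≈ 2, so the molecular formula is C4H10.

C4H10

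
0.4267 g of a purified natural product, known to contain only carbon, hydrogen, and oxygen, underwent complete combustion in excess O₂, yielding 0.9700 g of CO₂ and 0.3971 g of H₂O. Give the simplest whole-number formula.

mol C = 0.9700 g CO₂ ÷ 44.009 g/mol = 0.022041 mol
mol H = 2 × 0.3971 g H₂O ÷ 18.015 g/mol = 0.044085 mol
mass O = 0.4267 − (0.26473 + 0.044438) = 0.11753 g → mol O = 0.11753 ÷ 15.999 = 0.0073460 mol
Divide by the smallest (0.0073460 mol): C 3.000, H 6.001, O 1.000

C3H6O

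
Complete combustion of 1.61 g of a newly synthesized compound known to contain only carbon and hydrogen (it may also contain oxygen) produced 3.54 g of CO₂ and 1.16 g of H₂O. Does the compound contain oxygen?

mol C = 3.54 g CO₂ ÷ 44.009 g/mol = 0.08044 mol
mol H = 2 × 1.16 g H₂O ÷ 18.015 g/mol = 0.1288 mol
C and H account for only 1.096 g of the 1.61 g sample; the remaining 0.5140 g must be oxygen.

yes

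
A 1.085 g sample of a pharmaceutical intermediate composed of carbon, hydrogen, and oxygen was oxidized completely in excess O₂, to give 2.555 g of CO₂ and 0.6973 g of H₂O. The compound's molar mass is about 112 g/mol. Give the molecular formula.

C6H8O2

mol C = 2.555 g CO₂ ÷ 44.009 g/mol = 0.058056 mol
mol H = 2 × 0.6973 g H₂O ÷ 18.015 g/mol = 0.077413 mol
mass O = 1.085 − (0.69731 + 0.078033) = 0.30965 g → mol O = 0.30965 ÷ 15.999 = 0.019355 mol
Divide by the smallest (0.019355 mol): C 3.000, H 4.000, O 1.000
Empirical formula: C3H4O
Empirical-formula mass = 56.06 g/mol; 112 ÷ 56.06 ≈ 2, so the molecular formula is C6H8O2.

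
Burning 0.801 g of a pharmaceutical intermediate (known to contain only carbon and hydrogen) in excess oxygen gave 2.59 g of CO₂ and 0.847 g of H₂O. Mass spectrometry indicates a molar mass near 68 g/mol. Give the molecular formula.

mol C = 2.59 g CO₂ ÷ 44.009 g/mol = 0.05885 mol
mol H = 2 × 0.847 g H₂O ÷ 18.015 g/mol = 0.09403 mol
Divide by the smallest (0.05885 mol): C 1.000, H 1.598
Multiplying each by 5 gives whole numbers: C 5.00, H 7.99
Empirical formula: C5H8
Empirical-formula mass = 68.12 g/mol; 68 ÷ 68.12 ≈ 1, so the molecular formula is C5H8.

C5H8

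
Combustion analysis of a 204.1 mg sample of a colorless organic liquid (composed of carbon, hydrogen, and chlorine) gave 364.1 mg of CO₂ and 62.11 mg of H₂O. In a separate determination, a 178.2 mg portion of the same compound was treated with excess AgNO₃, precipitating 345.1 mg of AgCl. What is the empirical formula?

C6H5Cl2

mol C = 0.3641 g CO₂ ÷ 44.009 g/mol = 0.0082733 mol
mol H = 2 × 0.06211 g H₂O ÷ 18.015 g/mol = 0.0068954 mol
From the AgCl data: mol Cl per gram of compound = (0.3451 ÷ 143.318) ÷ 0.1782 = 0.013513 mol/g, so in the 0.2041 g combustion sample mol Cl = 0.0027579 mol
Divide by the smallest (0.0027579 mol): C 3.000, H 2.500, Cl 1.000
Multiplying each by 2 gives whole numbers: C 6.00, H 5.00, Cl 2.00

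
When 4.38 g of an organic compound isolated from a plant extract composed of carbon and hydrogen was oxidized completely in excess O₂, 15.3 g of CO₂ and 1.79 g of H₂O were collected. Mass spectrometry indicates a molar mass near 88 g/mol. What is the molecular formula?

C7H4

mol C = 15.3 g CO₂ ÷ 44.009 g/mol = 0.3477 mol
mol H = 2 × 1.79 g H₂O ÷ 18.015 g/mol = 0.1987 mol
Divide by the smallest (0.1987 mol): C 1.749, H 1.000
Multiplying each by 4 gives whole numbers: C 7.00, H 4.00
Empirical formula: C7H4
Empirical-formula mass = 88.11 g/mol; 88 ÷ 88.11 ≈ 1, so the molecular formula is C7H4.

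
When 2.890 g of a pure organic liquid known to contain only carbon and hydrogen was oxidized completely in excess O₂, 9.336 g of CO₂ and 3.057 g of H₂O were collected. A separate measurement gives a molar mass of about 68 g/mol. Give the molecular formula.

mol C = 9.336 g CO₂ ÷ 44.009 g/mol = 0.21214 mol
mol H = 2 × 3.057 g H₂O ÷ 18.015 g/mol = 0.33938 mol
Divide by the smallest (0.21214 mol): C 1.000, H 1.600
Multiplying each by 5 gives whole numbers: C 5.00, H 8.00
Empirical formula: C5H8
Empirical-formula mass = 68.12 g/mol; 68 ÷ 68.12 ≈ 1, so the molecular formula is C5H8.

C5H8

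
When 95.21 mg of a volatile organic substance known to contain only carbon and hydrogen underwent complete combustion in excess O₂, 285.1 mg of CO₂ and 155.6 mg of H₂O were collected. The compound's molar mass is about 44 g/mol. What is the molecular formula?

mol C = 0.2851 g CO₂ ÷ 44.009 g/mol = 0.0064782 mol
mol H = 2 × 0.1556 g H₂O ÷ 18.015 g/mol = 0.017274 mol
Divide by the smallest (0.0064782 mol): C 1.000, H 2.667
Multiplying each by 3 gives whole numbers: C 3.00, H 8.00
Empirical formula: C3H8
Empirical-formula mass = 44.10 g/mol; 44 ÷ 44.10 ≈ 1, so the molecular formula is C3H8.

C3H8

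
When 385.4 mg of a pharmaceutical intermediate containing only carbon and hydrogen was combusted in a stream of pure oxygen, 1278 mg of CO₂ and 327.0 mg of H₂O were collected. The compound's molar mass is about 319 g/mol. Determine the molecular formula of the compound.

mol C = 1.278 g CO₂ ÷ 44.009 g/mol = 0.029040 mol
mol H = 2 × 0.3270 g H₂O ÷ 18.015 g/mol = 0.036303 mol
Divide by the smallest (0.029040 mol): C 1.000, H 1.250
Multiplying each by 4 gives whole numbers: C 4.00, H 5.00
Empirical formula: C4H5
Empirical-formula mass = 53.08 g/mol; 319 ÷ 53.08 ≈ 6, so the molecular formula is C24H30.

C24H30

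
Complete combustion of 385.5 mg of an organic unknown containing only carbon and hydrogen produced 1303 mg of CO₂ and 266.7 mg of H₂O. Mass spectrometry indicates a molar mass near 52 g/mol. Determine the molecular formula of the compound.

C4H4

mol C = 1.303 g CO₂ ÷ 44.009 g/mol = 0.029608 mol
mol H = 2 × 0.2667 g H₂O ÷ 18.015 g/mol = 0.029609 mol
Divide by the smallest (0.029608 mol): C 1.000, H 1.000
Empirical formula: CH
Empirical-formula mass = 13.02 g/mol; 52 ÷ 13.02 ≈ 4, so the molecular formula is C4H4.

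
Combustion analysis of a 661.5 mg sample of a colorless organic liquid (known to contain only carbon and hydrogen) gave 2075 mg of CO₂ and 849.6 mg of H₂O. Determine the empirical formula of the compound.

CH2

mol C = 2.075 g CO₂ ÷ 44.009 g/mol = 0.047149 mol
mol H = 2 × 0.8496 g H₂O ÷ 18.015 g/mol = 0.094321 mol
Divide by the smallest (0.047149 mol): C 1.000, H 2.000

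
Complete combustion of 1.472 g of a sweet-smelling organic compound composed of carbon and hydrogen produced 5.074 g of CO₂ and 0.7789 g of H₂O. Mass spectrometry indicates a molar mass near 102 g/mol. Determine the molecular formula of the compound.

mol C = 5.074 g CO₂ ÷ 44.009 g/mol = 0.11529 mol
mol H = 2 × 0.7789 g H₂O ÷ 18.015 g/mol = 0.086472 mol
Divide by the smallest (0.086472 mol): C 1.333, H 1.000
Multiplying each by 3 gives whole numbers: C 4.00, H 3.00
Empirical formula: C4H3
Empirical-formula mass = 51.07 g/mol; 102 ÷ 51.07 ≈ 2, so the molecular formula is C8H6.

C8H6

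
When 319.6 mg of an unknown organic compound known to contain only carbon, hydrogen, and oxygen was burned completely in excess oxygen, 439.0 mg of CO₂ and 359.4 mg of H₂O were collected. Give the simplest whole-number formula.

CH4O

mol C = 0.4390 g CO₂ ÷ 44.009 g/mol = 0.0099752 mol
mol H = 2 × 0.3594 g H₂O ÷ 18.015 g/mol = 0.039900 mol
mass O = 0.3196 − (0.11981 + 0.040219) = 0.15957 g → mol O = 0.15957 ÷ 15.999 = 0.0099736 mol
Divide by the smallest (0.0099736 mol): C 1.000, H 4.001, O 1.000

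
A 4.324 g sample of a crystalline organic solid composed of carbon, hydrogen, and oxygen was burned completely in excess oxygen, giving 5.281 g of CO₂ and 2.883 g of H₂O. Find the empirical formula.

C3H8O4

mol C = 5.281 g CO₂ ÷ 44.009 g/mol = 0.12000 mol
mol H = 2 × 2.883 g H₂O ÷ 18.015 g/mol = 0.32007 mol
mass O = 4.324 − (1.4413 + 0.32263) = 2.5601 g → mol O = 2.5601 ÷ 15.999 = 0.16001 mol
Divide by the smallest (0.12000 mol): C 1.000, H 2.667, O 1.333
Multiplying each by 3 gives whole numbers: C 3.00, H 8.00, O 4.00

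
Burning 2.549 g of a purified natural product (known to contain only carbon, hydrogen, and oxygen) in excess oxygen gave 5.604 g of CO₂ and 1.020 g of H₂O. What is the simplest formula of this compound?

C9H8O4

mol C = 5.604 g CO₂ ÷ 44.009 g/mol = 0.12734 mol
mol H = 2 × 1.020 g H₂O ÷ 18.015 g/mol = 0.11324 mol
mass O = 2.549 − (1.5295 + 0.11414) = 0.90540 g → mol O = 0.90540 ÷ 15.999 = 0.056591 mol
Divide by the smallest (0.056591 mol): C 2.250, H 2.001, O 1.000
Multiplying each by 4 gives whole numbers: C 9.00, H 8.00, O 4.00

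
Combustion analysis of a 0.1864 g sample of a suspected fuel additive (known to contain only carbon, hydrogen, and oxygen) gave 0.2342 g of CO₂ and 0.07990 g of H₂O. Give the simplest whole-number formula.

mol C = 0.2342 g CO₂ ÷ 44.009 g/mol = 0.0053216 mol
mol H = 2 × 0.07990 g H₂O ÷ 18.015 g/mol = 0.0088704 mol
mass O = 0.1864 − (0.063918 + 0.0089413) = 0.11354 g → mol O = 0.11354 ÷ 15.999 = 0.0070967 mol
Divide by the smallest (0.0053216 mol): C 1.000, H 1.667, O 1.334
Multiplying each by 3 gives whole numbers: C 3.00, H 5.00, O 4.00

C3H5O4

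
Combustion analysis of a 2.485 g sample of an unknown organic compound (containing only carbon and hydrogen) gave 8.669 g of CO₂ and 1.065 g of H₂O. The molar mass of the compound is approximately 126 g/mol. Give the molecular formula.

C10H6

mol C = 8.669 g CO₂ ÷ 44.009 g/mol = 0.19698 mol
mol H = 2 × 1.065 g H₂O ÷ 18.015 g/mol = 0.11823 mol
Divide by the smallest (0.11823 mol): C 1.666, H 1.000
Multiplying each by 3 gives whole numbers: C 5.00, H 3.00
Empirical formula: C5H3
Empirical-formula mass = 63.08 g/mol; 126 ÷ 63.08 ≈ 2, so the molecular formula is C10H6.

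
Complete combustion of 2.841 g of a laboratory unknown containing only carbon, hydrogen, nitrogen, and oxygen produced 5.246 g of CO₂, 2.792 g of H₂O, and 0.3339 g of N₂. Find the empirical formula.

C5H13NO2

mol C = 5.246 g CO₂ ÷ 44.009 g/mol = 0.11920 mol
mol H = 2 × 2.792 g H₂O ÷ 18.015 g/mol = 0.30996 mol
mol N = 2 × 0.3339 g N₂ ÷ 28.014 g/mol = 0.023838 mol
mass O = 2.841 − (1.4317 + 0.31244 + 0.33390) = 0.76291 g → mol O = 0.76291 ÷ 15.999 = 0.047685 mol
Divide by the smallest (0.023838 mol): C 5.001, H 13.003, N 1.000, O 2.000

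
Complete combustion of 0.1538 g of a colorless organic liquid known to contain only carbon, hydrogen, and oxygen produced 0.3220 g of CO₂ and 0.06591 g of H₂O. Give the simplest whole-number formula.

C2H2O

mol C = 0.3220 g CO₂ ÷ 44.009 g/mol = 0.0073167 mol
mol H = 2 × 0.06591 g H₂O ÷ 18.015 g/mol = 0.0073172 mol
mass O = 0.1538 − (0.087881 + 0.0073758) = 0.058544 g → mol O = 0.058544 ÷ 15.999 = 0.0036592 mol
Divide by the smallest (0.0036592 mol): C 2.000, H 2.000, O 1.000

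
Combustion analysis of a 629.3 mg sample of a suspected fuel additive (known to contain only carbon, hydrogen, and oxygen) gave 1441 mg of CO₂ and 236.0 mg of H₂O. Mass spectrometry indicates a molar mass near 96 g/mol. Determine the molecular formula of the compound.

mol C = 1.441 g CO₂ ÷ 44.009 g/mol = 0.032743 mol
mol H = 2 × 0.2360 g H₂O ÷ 18.015 g/mol = 0.026200 mol
mass O = 0.6293 − (0.39328 + 0.026410) = 0.20961 g → mol O = 0.20961 ÷ 15.999 = 0.013101 mol
Divide by the smallest (0.013101 mol): C 2.499, H 2.000, O 1.000
Multiplying each by 2 gives whole numbers: C 5.00, H 4.00, O 2.00
Empirical formula: C5H4O2
Empirical-formula mass = 96.08 g/mol; 96 ÷ 96.08 ≈ 1, so the molecular formula is C5H4O2.

C5H4O2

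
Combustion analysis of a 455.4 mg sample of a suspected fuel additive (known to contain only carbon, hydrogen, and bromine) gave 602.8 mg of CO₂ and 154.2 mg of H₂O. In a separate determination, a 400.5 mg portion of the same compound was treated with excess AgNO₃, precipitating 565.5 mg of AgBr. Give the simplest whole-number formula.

C4H5Br

mol C = 0.6028 g CO₂ ÷ 44.009 g/mol = 0.013697 mol
mol H = 2 × 0.1542 g H₂O ÷ 18.015 g/mol = 0.017119 mol
From the AgBr data: mol Br per gram of compound = (0.5655 ÷ 187.772) ÷ 0.4005 = 0.0075197 mol/g, so in the 0.4554 g combustion sample mol Br = 0.0034245 mol
Divide by the smallest (0.0034245 mol): C 4.000, H 4.999, Br 1.000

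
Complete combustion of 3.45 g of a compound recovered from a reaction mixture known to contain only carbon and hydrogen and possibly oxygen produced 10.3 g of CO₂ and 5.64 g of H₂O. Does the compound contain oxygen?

no

mol C = 10.3 g CO₂ ÷ 44.009 g/mol = 0.2340 mol
mol H = 2 × 5.64 g H₂O ÷ 18.015 g/mol = 0.6261 mol
C and H together account for 3.442 g — essentially the entire 3.45 g sample — so the compound contains no oxygen.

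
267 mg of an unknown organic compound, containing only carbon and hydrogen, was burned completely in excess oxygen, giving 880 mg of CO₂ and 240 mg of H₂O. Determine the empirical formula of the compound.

mol C = 0.880 g CO₂ ÷ 44.009 g/mol = 0.02000 mol
mol H = 2 × 0.240 g H₂O ÷ 18.015 g/mol = 0.02664 mol
Divide by the smallest (0.02000 mol): C 1.000, H 1.332
Multiplying each by 3 gives whole numbers: C 3.00, H 4.00

C3H4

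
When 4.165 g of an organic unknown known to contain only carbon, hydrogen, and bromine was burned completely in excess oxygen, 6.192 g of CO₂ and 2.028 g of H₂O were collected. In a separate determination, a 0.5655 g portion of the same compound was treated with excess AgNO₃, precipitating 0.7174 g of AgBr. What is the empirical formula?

mol C = 6.192 g CO₂ ÷ 44.009 g/mol = 0.14070 mol
mol H = 2 × 2.028 g H₂O ÷ 18.015 g/mol = 0.22515 mol
From the AgBr data: mol Br per gram of compound = (0.7174 ÷ 187.772) ÷ 0.5655 = 0.0067561 mol/g, so in the 4.165 g combustion sample mol Br = 0.028139 mol
Divide by the smallest (0.028139 mol): C 5.000, H 8.001, Br 1.000

C5H8Br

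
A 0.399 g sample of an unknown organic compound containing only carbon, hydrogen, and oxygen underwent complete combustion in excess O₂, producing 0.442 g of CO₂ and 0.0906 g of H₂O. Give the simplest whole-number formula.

mol C = 0.442 g CO₂ ÷ 44.009 g/mol = 0.01004 mol
mol H = 2 × 0.0906 g H₂O ÷ 18.015 g/mol = 0.01006 mol
mass O = 0.399 − (0.1206 + 0.01014) = 0.2682 g → mol O = 0.2682 ÷ 15.999 = 0.01677 mol
Divide by the smallest (0.01004 mol): C 1.000, H 1.001, O 1.669
Multiplying each by 3 gives whole numbers: C 3.00, H 3.00, O 5.01

C3H3O5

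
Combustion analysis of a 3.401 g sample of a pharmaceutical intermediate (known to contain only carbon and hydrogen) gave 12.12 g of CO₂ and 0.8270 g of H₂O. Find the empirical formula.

mol C = 12.12 g CO₂ ÷ 44.009 g/mol = 0.27540 mol
mol H = 2 × 0.8270 g H₂O ÷ 18.015 g/mol = 0.091812 mol
Divide by the smallest (0.091812 mol): C 3.000, H 1.000

C3H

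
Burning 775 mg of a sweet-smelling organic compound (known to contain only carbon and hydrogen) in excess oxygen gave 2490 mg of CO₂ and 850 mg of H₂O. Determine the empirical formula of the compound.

mol C = 2.49 g CO₂ ÷ 44.009 g/mol = 0.05658 mol
mol H = 2 × 0.850 g H₂O ÷ 18.015 g/mol = 0.09437 mol
Divide by the smallest (0.05658 mol): C 1.000, H 1.668
Multiplying each by 3 gives whole numbers: C 3.00, H 5.00

C3H5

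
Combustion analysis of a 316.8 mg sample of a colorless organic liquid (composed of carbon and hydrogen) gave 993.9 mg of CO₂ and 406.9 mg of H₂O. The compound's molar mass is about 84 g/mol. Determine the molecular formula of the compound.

C6H12

mol C = 0.9939 g CO₂ ÷ 44.009 g/mol = 0.022584 mol
mol H = 2 × 0.4069 g H₂O ÷ 18.015 g/mol = 0.045173 mol
Divide by the smallest (0.022584 mol): C 1.000, H 2.000
Empirical formula: CH2
Empirical-formula mass = 14.03 g/mol; 84 ÷ 14.03 ≈ 6, so the molecular formula is C6H12.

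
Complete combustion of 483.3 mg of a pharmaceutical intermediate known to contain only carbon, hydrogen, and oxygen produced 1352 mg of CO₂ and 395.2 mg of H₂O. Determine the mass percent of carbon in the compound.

mol C = 1.352 g CO₂ ÷ 44.009 g/mol = 0.030721 mol
mol H = 2 × 0.3952 g H₂O ÷ 18.015 g/mol = 0.043875 mol
mass O = 0.4833 − (0.36899 + 0.044226) = 0.070085 g → mol O = 0.070085 ÷ 15.999 = 0.0043806 mol
mass % C = 0.36899 g ÷ 0.4833 g × 100%

76.35%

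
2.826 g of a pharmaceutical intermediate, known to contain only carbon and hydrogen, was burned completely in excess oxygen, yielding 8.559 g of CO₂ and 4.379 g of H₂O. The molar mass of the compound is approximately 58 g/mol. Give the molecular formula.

mol C = 8.559 g CO₂ ÷ 44.009 g/mol = 0.19448 mol
mol H = 2 × 4.379 g H₂O ÷ 18.015 g/mol = 0.48615 mol
Divide by the smallest (0.19448 mol): C 1.000, H 2.500
Multiplying each by 2 gives whole numbers: C 2.00, H 5.00
Empirical formula: C2H5
Empirical-formula mass = 29.06 g/mol; 58 ÷ 29.06 ≈ 2, so the molecular formula is C4H10.

C4H10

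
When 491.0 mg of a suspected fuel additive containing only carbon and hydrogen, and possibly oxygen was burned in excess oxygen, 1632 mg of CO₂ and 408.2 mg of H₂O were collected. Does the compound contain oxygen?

mol C = 1.632 g CO₂ ÷ 44.009 g/mol = 0.037083 mol
mol H = 2 × 0.4082 g H₂O ÷ 18.015 g/mol = 0.045318 mol
C and H together account for 0.49109 g — essentially the entire 0.4910 g sample — so the compound contains no oxygen.

no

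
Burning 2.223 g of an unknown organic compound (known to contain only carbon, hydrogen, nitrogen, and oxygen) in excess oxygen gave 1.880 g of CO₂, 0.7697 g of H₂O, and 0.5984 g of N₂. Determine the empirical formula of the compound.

C2H4N2O3

mol C = 1.880 g CO₂ ÷ 44.009 g/mol = 0.042719 mol
mol H = 2 × 0.7697 g H₂O ÷ 18.015 g/mol = 0.085451 mol
mol N = 2 × 0.5984 g N₂ ÷ 28.014 g/mol = 0.042721 mol
mass O = 2.223 − (0.51309 + 0.086135 + 0.59840) = 1.0254 g → mol O = 1.0254 ÷ 15.999 = 0.064090 mol
Divide by the smallest (0.042719 mol): C 1.000, H 2.000, N 1.000, O 1.500
Multiplying each by 2 gives whole numbers: C 2.00, H 4.00, N 2.00, O 3.00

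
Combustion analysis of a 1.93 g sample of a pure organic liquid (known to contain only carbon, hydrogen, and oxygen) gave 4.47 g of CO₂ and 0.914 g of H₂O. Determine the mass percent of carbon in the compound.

63.2%

mol C = 4.47 g CO₂ ÷ 44.009 g/mol = 0.1016 mol
mol H = 2 × 0.914 g H₂O ÷ 18.015 g/mol = 0.1015 mol
mass O = 1.93 − (1.220 + 0.1023) = 0.6078 g → mol O = 0.6078 ÷ 15.999 = 0.03799 mol
mass % C = 1.220 g ÷ 1.93 g × 100%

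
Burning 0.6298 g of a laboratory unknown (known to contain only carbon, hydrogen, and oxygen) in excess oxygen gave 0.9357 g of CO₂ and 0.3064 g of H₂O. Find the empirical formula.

C5H8O5

mol C = 0.9357 g CO₂ ÷ 44.009 g/mol = 0.021262 mol
mol H = 2 × 0.3064 g H₂O ÷ 18.015 g/mol = 0.034016 mol
mass O = 0.6298 − (0.25537 + 0.034288) = 0.34014 g → mol O = 0.34014 ÷ 15.999 = 0.021260 mol
Divide by the smallest (0.021260 mol): C 1.000, H 1.600, O 1.000
Multiplying each by 5 gives whole numbers: C 5.00, H 8.00, O 5.00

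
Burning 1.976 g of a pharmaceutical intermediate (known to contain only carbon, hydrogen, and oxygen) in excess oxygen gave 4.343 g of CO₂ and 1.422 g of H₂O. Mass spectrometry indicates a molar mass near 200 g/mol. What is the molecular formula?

mol C = 4.343 g CO₂ ÷ 44.009 g/mol = 0.098684 mol
mol H = 2 × 1.422 g H₂O ÷ 18.015 g/mol = 0.15787 mol
mass O = 1.976 − (1.1853 + 0.15913) = 0.63157 g → mol O = 0.63157 ÷ 15.999 = 0.039476 mol
Divide by the smallest (0.039476 mol): C 2.500, H 3.999, O 1.000
Multiplying each by 2 gives whole numbers: C 5.00, H 8.00, O 2.00
Empirical formula: C5H8O2
Empirical-formula mass = 100.12 g/mol; 200 ÷ 100.12 ≈ 2, so the molecular formula is C10H16O4.

C10H16O4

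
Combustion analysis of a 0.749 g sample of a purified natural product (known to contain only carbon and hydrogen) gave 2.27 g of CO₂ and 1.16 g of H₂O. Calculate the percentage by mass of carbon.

82.7%

mol C = 2.27 g CO₂ ÷ 44.009 g/mol = 0.05158 mol
mol H = 2 × 1.16 g H₂O ÷ 18.015 g/mol = 0.1288 mol
mass % C = 0.6195 g ÷ 0.749 g × 100%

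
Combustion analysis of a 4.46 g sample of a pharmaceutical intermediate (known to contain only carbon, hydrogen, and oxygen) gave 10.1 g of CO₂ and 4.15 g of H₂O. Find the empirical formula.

mol C = 10.1 g CO₂ ÷ 44.009 g/mol = 0.2295 mol
mol H = 2 × 4.15 g H₂O ÷ 18.015 g/mol = 0.4607 mol
mass O = 4.46 − (2.757 + 0.4644) = 1.239 g → mol O = 1.239 ÷ 15.999 = 0.07745 mol
Divide by the smallest (0.07745 mol): C 2.963, H 5.949, O 1.000

C3H6O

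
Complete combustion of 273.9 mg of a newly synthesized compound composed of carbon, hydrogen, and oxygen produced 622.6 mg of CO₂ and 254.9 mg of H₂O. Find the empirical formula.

mol C = 0.6226 g CO₂ ÷ 44.009 g/mol = 0.014147 mol
mol H = 2 × 0.2549 g H₂O ÷ 18.015 g/mol = 0.028299 mol
mass O = 0.2739 − (0.16992 + 0.028525) = 0.075454 g → mol O = 0.075454 ÷ 15.999 = 0.0047162 mol
Divide by the smallest (0.0047162 mol): C 3.000, H 6.000, O 1.000

C3H6O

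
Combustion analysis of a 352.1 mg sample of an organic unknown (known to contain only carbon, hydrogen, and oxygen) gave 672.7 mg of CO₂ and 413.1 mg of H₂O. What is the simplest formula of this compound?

mol C = 0.6727 g CO₂ ÷ 44.009 g/mol = 0.015286 mol
mol H = 2 × 0.4131 g H₂O ÷ 18.015 g/mol = 0.045862 mol
mass O = 0.3521 − (0.18359 + 0.046229) = 0.12228 g → mol O = 0.12228 ÷ 15.999 = 0.0076428 mol
Divide by the smallest (0.0076428 mol): C 2.000, H 6.001, O 1.000

C2H6O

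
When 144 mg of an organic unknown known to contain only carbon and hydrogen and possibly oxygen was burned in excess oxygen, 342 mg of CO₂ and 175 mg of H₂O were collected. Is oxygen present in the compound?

yes

mol C = 0.342 g CO₂ ÷ 44.009 g/mol = 0.007771 mol
mol H = 2 × 0.175 g H₂O ÷ 18.015 g/mol = 0.01943 mol
C and H account for only 0.1129 g of the 0.144 g sample; the remaining 0.03108 g must be oxygen.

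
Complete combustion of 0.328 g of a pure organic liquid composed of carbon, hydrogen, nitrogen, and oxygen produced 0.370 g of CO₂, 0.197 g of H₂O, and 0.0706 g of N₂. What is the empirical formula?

C5H13N3O5

mol C = 0.370 g CO₂ ÷ 44.009 g/mol = 0.008407 mol
mol H = 2 × 0.197 g H₂O ÷ 18.015 g/mol = 0.02187 mol
mol N = 2 × 0.0706 g N₂ ÷ 28.014 g/mol = 0.005040 mol
mass O = 0.328 − (0.1010 + 0.02205 + 0.07060) = 0.1344 g → mol O = 0.1344 ÷ 15.999 = 0.008399 mol
Divide by the smallest (0.005040 mol): C 1.668, H 4.339, N 1.000, O 1.666
Multiplying each by 3 gives whole numbers: C 5.00, H 13.02, N 3.00, O 5.00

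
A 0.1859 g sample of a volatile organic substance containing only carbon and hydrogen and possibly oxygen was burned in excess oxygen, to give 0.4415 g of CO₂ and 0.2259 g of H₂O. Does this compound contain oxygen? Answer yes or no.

mol C = 0.4415 g CO₂ ÷ 44.009 g/mol = 0.010032 mol
mol H = 2 × 0.2259 g H₂O ÷ 18.015 g/mol = 0.025079 mol
C and H account for only 0.14577 g of the 0.1859 g sample; the remaining 0.040125 g must be oxygen.

yes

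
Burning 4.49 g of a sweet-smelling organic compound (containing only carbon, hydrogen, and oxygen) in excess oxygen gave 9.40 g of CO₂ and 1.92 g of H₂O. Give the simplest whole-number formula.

mol C = 9.40 g CO₂ ÷ 44.009 g/mol = 0.2136 mol
mol H = 2 × 1.92 g H₂O ÷ 18.015 g/mol = 0.2132 mol
mass O = 4.49 − (2.565 + 0.2149) = 1.710 g → mol O = 1.710 ÷ 15.999 = 0.1069 mol
Divide by the smallest (0.1069 mol): C 1.999, H 1.995, O 1.000

C2H2O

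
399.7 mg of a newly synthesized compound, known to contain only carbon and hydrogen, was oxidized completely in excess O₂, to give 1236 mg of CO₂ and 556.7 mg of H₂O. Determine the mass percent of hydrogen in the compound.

15.59%

mol C = 1.236 g CO₂ ÷ 44.009 g/mol = 0.028085 mol
mol H = 2 × 0.5567 g H₂O ÷ 18.015 g/mol = 0.061804 mol
mass % H = 0.062298 g ÷ 0.3997 g × 100%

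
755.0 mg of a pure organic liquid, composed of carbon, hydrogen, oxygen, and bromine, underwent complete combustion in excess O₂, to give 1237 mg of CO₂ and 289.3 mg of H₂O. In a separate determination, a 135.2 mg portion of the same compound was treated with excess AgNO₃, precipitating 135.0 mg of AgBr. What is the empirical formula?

C7H8BrO

mol C = 1.237 g CO₂ ÷ 44.009 g/mol = 0.028108 mol
mol H = 2 × 0.2893 g H₂O ÷ 18.015 g/mol = 0.032118 mol
From the AgBr data: mol Br per gram of compound = (0.1350 ÷ 187.772) ÷ 0.1352 = 0.0053177 mol/g, so in the 0.7550 g combustion sample mol Br = 0.0040149 mol
mass O = 0.7550 − (0.33760 + 0.032375 + 0.32081) = 0.064216 g → mol O = 0.064216 ÷ 15.999 = 0.0040138 mol
Divide by the smallest (0.0040138 mol): C 7.003, H 8.002, Br 1.000, O 1.000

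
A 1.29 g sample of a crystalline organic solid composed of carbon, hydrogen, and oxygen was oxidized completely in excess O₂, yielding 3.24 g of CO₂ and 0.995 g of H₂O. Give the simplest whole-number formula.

C4H6O

mol C = 3.24 g CO₂ ÷ 44.009 g/mol = 0.07362 mol
mol H = 2 × 0.995 g H₂O ÷ 18.015 g/mol = 0.1105 mol
mass O = 1.29 − (0.8843 + 0.1113) = 0.2944 g → mol O = 0.2944 ÷ 15.999 = 0.01840 mol
Divide by the smallest (0.01840 mol): C 4.001, H 6.003, O 1.000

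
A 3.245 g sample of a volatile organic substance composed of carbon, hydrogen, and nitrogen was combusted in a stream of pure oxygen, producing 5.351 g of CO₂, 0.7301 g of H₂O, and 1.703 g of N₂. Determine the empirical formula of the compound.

mol C = 5.351 g CO₂ ÷ 44.009 g/mol = 0.12159 mol
mol H = 2 × 0.7301 g H₂O ÷ 18.015 g/mol = 0.081055 mol
mol N = 2 × 1.703 g N₂ ÷ 28.014 g/mol = 0.12158 mol
Divide by the smallest (0.081055 mol): C 1.500, H 1.000, N 1.500
Multiplying each by 2 gives whole numbers: C 3.00, H 2.00, N 3.00

C3H2N3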